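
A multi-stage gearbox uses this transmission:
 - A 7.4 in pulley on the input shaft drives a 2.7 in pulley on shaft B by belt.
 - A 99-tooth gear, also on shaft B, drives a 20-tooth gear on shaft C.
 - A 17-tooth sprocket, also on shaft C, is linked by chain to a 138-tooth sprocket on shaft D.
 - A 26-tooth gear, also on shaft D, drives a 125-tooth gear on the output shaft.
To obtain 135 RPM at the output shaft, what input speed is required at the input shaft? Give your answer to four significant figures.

Overall ratio R = 0.36486 × 0.20202 × 8.1176 × 4.8077 = 2.8767.
Required input speed = output speed × R = 135 × 2.8767 = 388.35 RPM.

388.4 RPM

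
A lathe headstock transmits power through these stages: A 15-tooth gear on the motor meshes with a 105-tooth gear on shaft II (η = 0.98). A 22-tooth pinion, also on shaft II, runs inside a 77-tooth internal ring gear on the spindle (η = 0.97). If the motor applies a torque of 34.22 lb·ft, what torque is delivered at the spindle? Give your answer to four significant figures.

After the gear mesh (105/15): 34.22 × 7 × 0.98 = 234.75 lb·ft
After the internal gear (77/22): 234.75 × 3.5 × 0.97 = 796.97 lb·ft

797.0 lb·ft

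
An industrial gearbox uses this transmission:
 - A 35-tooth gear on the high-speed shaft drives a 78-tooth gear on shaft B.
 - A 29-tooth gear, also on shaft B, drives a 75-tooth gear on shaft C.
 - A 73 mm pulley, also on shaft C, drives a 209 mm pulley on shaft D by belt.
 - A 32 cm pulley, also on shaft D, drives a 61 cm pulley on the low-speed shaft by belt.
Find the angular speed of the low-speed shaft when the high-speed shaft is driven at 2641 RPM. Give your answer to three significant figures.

84.0 RPM

gear mesh 78/35 = 2.2286 → 2641/2.2286 = 1185.1 RPM
gear mesh 75/29 = 2.5862 → 1185.1/2.5862 = 458.22 RPM
belt 209/73 = 2.863 → 458.22/2.863 = 160.05 RPM
belt 61/32 = 1.9062 → 160.05/1.9062 = 83.961 RPM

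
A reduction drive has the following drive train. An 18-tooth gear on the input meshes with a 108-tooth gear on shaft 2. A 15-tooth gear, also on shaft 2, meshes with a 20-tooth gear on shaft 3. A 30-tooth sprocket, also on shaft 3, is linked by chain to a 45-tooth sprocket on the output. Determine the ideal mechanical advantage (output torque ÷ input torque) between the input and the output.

12

Each stage contributes driven/driver: gear mesh 108/18 = 6, gear mesh 20/15 = 1.3333, chain 45/30 = 1.5.
Overall: 6 × 1.3333 × 1.5 = 12.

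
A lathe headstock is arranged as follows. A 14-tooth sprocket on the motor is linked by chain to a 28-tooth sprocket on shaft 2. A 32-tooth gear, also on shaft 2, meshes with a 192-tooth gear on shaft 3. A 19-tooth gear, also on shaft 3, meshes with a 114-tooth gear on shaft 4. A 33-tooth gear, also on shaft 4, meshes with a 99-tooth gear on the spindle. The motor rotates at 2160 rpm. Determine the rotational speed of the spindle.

10 rpm

the motor → shaft 2 (chain, 28/14): 2160 ÷ 2 = 1080 rpm
shaft 2 → shaft 3 (gear mesh, 192/32): 1080 ÷ 6 = 180 rpm
shaft 3 → shaft 4 (gear mesh, 114/19): 180 ÷ 6 = 30 rpm
shaft 4 → the spindle (gear mesh, 99/33): 30 ÷ 3 = 10 rpm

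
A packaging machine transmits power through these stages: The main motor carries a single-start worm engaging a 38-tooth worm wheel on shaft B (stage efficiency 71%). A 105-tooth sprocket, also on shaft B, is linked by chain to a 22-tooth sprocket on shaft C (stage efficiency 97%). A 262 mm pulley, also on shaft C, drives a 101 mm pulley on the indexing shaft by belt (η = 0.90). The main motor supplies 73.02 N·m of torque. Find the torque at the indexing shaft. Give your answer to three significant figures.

139 N·m

worm 38/1 = 38 → τ = 73.02·38·0.71 = 1970.1 N·m
chain 22/105 = 0.20952 → τ = 1970.1·0.20952·0.97 = 400.4 N·m
belt 101/262 = 0.3855 → τ = 400.4·0.3855·0.90 = 138.92 N·m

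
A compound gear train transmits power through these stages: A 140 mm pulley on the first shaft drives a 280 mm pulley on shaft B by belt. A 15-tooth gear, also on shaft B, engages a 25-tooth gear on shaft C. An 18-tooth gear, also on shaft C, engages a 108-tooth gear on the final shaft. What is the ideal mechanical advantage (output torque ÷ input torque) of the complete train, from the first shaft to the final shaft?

20

Each stage contributes driven/driver: belt 280/140 = 2, gear mesh 25/15 = 1.6667, gear mesh 108/18 = 6.
Overall: 2 × 1.6667 × 6 = 20.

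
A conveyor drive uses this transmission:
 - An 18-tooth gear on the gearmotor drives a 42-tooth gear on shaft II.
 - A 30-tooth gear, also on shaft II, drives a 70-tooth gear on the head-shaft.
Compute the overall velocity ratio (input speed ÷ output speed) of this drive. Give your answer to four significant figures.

Each stage contributes driven/driver: gear mesh 42/18 = 2.3333, gear mesh 70/30 = 2.3333.
Overall: 2.3333 × 2.3333 = 5.4444.

5.444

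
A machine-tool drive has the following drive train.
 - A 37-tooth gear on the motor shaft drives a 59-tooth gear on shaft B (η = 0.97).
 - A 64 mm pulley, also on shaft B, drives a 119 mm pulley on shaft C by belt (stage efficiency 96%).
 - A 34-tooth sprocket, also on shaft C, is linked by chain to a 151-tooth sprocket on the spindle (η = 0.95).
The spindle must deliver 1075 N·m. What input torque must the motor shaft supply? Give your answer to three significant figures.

Overall ratio R = 1.5946 × 1.8594 × 4.4412 = 13.168; overall efficiency η = 0.97 × 0.96 × 0.95 = 0.8846.
Input torque = output torque / (R × η) = 1075 / (13.168 × 0.8846) = 92.284 N·m.

92.3 N·m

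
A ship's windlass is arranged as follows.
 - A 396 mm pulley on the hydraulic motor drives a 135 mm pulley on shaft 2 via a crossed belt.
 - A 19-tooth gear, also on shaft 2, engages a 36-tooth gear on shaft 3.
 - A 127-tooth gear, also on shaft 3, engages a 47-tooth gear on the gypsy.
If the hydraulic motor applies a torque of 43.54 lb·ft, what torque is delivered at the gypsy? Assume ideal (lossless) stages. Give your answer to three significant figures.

After the belt (135/396): 43.54 × 0.34091 = 14.843 lb·ft
After the gear mesh (36/19): 14.843 × 1.8947 = 28.124 lb·ft
After the gear mesh (47/127): 28.124 × 0.37008 = 10.408 lb·ft

10.4 lb·ft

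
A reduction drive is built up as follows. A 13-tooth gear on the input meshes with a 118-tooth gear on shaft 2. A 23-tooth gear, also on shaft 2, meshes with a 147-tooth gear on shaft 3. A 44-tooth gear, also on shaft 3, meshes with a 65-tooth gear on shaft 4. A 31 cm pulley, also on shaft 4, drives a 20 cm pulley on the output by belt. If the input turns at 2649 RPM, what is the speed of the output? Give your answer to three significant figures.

gear mesh 118/13 = 9.0769 → 2649/9.0769 = 291.84 RPM
gear mesh 147/23 = 6.3913 → 291.84/6.3913 = 45.662 RPM
gear mesh 65/44 = 1.4773 → 45.662/1.4773 = 30.91 RPM
belt 20/31 = 0.64516 → 30.91/0.64516 = 47.91 RPM

47.9 RPM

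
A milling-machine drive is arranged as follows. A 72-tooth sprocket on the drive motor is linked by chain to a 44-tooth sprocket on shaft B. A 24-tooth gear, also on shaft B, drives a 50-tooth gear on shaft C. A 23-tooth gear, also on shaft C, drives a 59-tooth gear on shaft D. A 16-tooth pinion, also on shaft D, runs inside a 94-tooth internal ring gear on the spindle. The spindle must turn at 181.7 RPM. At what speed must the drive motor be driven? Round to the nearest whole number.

3486 RPM

Overall ratio R = 0.61111 × 2.0833 × 2.5652 × 5.875 = 19.187.
Required input speed = output speed × R = 181.7 × 19.187 = 3486.3 RPM.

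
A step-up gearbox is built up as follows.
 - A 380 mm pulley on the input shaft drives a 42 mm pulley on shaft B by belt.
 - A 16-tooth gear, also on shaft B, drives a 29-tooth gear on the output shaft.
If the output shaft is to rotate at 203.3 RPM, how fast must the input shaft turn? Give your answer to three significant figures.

Overall ratio R = 0.11053 × 1.8125 = 0.20033.
Required input speed = output speed × R = 203.3 × 0.20033 = 40.727 RPM.

40.7 RPM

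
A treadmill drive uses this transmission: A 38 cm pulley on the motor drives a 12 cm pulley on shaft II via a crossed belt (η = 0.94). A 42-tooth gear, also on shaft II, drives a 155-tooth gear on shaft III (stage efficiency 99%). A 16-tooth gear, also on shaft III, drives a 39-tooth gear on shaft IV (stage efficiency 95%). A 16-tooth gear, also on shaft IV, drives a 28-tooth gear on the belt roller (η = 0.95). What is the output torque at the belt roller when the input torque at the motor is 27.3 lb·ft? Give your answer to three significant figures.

114 lb·ft

belt 12/38 = 0.31579 → τ = 27.3·0.31579·0.94 = 8.1038 lb·ft
gear mesh 155/42 = 3.6905 → τ = 8.1038·3.6905·0.99 = 29.608 lb·ft
gear mesh 39/16 = 2.4375 → τ = 29.608·2.4375·0.95 = 68.561 lb·ft
gear mesh 28/16 = 1.75 → τ = 68.561·1.75·0.95 = 113.98 lb·ft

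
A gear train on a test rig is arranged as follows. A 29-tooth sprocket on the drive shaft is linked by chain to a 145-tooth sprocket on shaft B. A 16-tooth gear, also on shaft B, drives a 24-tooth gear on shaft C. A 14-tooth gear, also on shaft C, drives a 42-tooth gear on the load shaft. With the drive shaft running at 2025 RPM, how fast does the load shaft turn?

Chain: ratio = 145/29 = 5, so shaft B turns at 2025 / 5 = 405 RPM.
Gear mesh: ratio = 24/16 = 1.5, so shaft C turns at 405 / 1.5 = 270 RPM.
Gear mesh: ratio = 42/14 = 3, so the load shaft turns at 270 / 3 = 90 RPM.

90 RPM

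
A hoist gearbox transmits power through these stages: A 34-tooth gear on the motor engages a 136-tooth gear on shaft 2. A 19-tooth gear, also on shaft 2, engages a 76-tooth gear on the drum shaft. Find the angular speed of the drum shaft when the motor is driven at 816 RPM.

Gear mesh: ratio = 136/34 = 4, so shaft 2 turns at 816 / 4 = 204 RPM.
Gear mesh: ratio = 76/19 = 4, so the drum shaft turns at 204 / 4 = 51 RPM.

51 RPM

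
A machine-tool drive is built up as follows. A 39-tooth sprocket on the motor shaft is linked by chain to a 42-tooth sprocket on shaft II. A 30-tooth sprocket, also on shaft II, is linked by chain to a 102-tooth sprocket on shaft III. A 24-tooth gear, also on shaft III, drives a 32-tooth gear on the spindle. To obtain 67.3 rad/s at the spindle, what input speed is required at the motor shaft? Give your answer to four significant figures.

328.6 rad/s

Overall ratio R = 1.0769 × 3.4 × 1.3333 = 4.8821.
Required input speed = output speed × R = 67.3 × 4.8821 = 328.56 rad/s.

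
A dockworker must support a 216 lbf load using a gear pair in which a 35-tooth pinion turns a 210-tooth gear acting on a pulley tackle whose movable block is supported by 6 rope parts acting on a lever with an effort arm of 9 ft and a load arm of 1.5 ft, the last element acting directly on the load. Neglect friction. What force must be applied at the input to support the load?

1 lbf

Gear pair MA = 210/35 = 6.
Block-and-tackle MA = number of supporting rope parts = 6.
Lever MA = effort arm / load arm = 9/1.5 = 6.
Combined ideal MA = 6 × 6 × 6 = 216.
Effort = load / MA = 216 / 216 = 1 lbf.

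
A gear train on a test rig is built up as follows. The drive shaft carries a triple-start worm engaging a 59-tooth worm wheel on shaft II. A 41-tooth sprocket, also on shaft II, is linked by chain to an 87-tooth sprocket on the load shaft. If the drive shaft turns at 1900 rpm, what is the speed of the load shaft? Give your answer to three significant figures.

worm 59/3 = 19.667 → 1900/19.667 = 96.61 rpm
chain 87/41 = 2.122 → 96.61/2.122 = 45.529 rpm

45.5 rpm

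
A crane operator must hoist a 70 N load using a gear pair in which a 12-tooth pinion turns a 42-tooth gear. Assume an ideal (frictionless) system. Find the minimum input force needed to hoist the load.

20 N

Gear pair MA = 42/12 = 3.5.
Effort = load / MA = 70 / 3.5 = 20 N.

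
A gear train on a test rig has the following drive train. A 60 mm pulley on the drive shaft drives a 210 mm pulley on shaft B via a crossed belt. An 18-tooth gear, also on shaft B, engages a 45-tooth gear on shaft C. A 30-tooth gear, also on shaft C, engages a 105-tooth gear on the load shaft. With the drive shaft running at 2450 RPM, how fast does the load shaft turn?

belt 210/60 = 3.5 → 2450/3.5 = 700 RPM
gear mesh 45/18 = 2.5 → 700/2.5 = 280 RPM
gear mesh 105/30 = 3.5 → 280/3.5 = 80 RPM

80 RPM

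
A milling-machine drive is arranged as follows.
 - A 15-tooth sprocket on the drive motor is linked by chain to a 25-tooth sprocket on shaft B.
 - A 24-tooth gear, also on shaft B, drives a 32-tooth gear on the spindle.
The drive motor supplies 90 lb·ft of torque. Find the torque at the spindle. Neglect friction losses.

After the chain (25/15): 90 × 1.6667 = 150 lb·ft
After the gear mesh (32/24): 150 × 1.3333 = 200 lb·ft

200 lb·ft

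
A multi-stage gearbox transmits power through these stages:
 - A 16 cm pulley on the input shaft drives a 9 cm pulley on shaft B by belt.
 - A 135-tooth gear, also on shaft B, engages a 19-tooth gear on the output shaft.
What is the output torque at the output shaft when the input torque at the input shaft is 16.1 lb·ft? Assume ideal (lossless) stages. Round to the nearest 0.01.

After the belt (9/16): 16.1 × 0.5625 = 9.0563 lb·ft
After the gear mesh (19/135): 9.0563 × 0.14074 = 1.2746 lb·ft

1.27 lb·ft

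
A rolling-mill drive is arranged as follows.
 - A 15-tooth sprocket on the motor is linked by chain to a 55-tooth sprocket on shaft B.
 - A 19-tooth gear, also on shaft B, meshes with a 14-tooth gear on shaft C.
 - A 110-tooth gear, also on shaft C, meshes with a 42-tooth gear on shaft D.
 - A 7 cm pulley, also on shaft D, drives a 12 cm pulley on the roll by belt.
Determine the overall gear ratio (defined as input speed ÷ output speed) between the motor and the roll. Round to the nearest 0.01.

Each stage contributes driven/driver: chain 55/15 = 3.6667, gear mesh 14/19 = 0.73684, gear mesh 42/110 = 0.38182, belt 12/7 = 1.7143.
Overall: 3.6667 × 0.73684 × 0.38182 × 1.7143 = 1.7684.

1.77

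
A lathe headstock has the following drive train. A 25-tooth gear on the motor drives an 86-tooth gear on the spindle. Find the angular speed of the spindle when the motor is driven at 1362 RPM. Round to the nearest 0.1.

Gear mesh: ratio = 86/25 = 3.44, so the spindle turns at 1362 / 3.44 = 395.93 RPM.

395.9 RPM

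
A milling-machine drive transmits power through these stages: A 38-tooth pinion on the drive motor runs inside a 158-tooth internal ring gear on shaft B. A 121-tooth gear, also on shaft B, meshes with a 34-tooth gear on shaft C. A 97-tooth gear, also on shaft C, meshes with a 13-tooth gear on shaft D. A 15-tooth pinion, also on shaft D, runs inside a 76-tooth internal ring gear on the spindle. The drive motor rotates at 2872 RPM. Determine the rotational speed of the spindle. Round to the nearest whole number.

Internal gear: ratio = 158/38 = 4.1579, so shaft B turns at 2872 / 4.1579 = 690.73 RPM.
Gear mesh: ratio = 34/121 = 0.28099, so shaft C turns at 690.73 / 0.28099 = 2458.2 RPM.
Gear mesh: ratio = 13/97 = 0.13402, so shaft D turns at 2458.2 / 0.13402 = 18342 RPM.
Internal gear: ratio = 76/15 = 5.0667, so the spindle turns at 18342 / 5.0667 = 3620.1 RPM.

3620 RPM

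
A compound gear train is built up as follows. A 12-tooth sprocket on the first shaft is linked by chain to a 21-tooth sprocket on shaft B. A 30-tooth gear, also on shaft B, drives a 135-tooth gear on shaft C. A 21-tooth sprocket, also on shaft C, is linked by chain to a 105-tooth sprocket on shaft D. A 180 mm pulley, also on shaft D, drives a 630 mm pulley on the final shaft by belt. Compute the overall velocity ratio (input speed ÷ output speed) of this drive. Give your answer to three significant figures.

138

Each stage contributes driven/driver: chain 21/12 = 1.75, gear mesh 135/30 = 4.5, chain 105/21 = 5, belt 630/180 = 3.5.
Overall: 1.75 × 4.5 × 5 × 3.5 = 137.81.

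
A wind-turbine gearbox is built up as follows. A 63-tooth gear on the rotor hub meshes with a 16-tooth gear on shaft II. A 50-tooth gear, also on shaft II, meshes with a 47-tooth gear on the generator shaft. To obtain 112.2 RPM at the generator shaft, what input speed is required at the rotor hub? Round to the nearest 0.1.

26.8 RPM

Overall ratio R = 0.25397 × 0.94 = 0.23873.
Required input speed = output speed × R = 112.2 × 0.23873 = 26.786 RPM.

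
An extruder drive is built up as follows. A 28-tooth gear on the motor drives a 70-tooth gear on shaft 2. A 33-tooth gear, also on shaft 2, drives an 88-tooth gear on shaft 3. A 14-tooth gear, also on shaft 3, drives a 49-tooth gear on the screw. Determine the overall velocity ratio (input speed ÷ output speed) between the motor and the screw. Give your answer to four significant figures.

Each stage contributes driven/driver: gear mesh 70/28 = 2.5, gear mesh 88/33 = 2.6667, gear mesh 49/14 = 3.5.
Overall: 2.5 × 2.6667 × 3.5 = 23.333.

23.33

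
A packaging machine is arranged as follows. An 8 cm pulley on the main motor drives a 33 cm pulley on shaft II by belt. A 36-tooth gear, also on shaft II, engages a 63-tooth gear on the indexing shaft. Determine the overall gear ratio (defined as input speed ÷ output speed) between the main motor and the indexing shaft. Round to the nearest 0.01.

Each stage contributes driven/driver: belt 33/8 = 4.125, gear mesh 63/36 = 1.75.
Overall: 4.125 × 1.75 = 7.2188.

7.22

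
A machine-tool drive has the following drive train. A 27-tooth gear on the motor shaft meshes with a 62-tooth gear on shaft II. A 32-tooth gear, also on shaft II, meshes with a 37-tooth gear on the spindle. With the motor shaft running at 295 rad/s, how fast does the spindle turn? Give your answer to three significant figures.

111 rad/s

Gear mesh: ratio = 62/27 = 2.2963, so shaft II turns at 295 / 2.2963 = 128.47 rad/s.
Gear mesh: ratio = 37/32 = 1.1562, so the spindle turns at 128.47 / 1.1562 = 111.11 rad/s.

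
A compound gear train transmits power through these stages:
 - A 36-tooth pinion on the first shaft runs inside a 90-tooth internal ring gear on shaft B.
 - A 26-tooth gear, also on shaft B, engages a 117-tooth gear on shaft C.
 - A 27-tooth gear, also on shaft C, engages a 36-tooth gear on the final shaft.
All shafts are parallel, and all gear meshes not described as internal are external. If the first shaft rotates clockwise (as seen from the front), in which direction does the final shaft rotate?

clockwise

the first shaft → shaft B: internal mesh, same direction → CW.
shaft B → shaft C: external mesh, 1 reversal → CCW.
shaft C → the final shaft: external mesh, 1 reversal → CW.
2 reversals in total — an even number — so the final shaft turns the same way as the first shaft.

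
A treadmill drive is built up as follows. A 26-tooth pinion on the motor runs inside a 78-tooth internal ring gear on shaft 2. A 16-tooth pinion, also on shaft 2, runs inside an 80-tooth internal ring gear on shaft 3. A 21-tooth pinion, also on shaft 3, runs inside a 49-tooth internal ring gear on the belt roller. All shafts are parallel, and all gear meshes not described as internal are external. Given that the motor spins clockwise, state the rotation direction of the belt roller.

clockwise

the motor → shaft 2: internal mesh, same direction → CW.
shaft 2 → shaft 3: internal mesh, same direction → CW.
shaft 3 → the belt roller: internal mesh, same direction → CW.
0 reversals in total — an even number — so the belt roller turns the same way as the motor.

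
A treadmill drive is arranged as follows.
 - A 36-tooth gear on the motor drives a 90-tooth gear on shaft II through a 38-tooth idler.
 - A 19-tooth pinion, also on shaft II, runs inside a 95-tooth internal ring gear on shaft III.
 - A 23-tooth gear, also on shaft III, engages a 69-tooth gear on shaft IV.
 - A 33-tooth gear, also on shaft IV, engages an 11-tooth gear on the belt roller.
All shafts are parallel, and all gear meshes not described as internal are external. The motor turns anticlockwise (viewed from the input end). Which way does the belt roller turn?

anticlockwise

the motor → shaft II: driver → idler → driven is 2 external meshes, 2 reversals → CCW.
shaft II → shaft III: internal mesh, same direction → CCW.
shaft III → shaft IV: external mesh, 1 reversal → CW.
shaft IV → the belt roller: external mesh, 1 reversal → CCW.
4 reversals in total — an even number — so the belt roller turns the same way as the motor.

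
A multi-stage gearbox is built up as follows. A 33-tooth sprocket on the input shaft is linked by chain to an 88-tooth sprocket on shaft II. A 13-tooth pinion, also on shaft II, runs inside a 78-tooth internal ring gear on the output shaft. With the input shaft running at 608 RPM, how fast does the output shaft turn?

the input shaft → shaft II (chain, 88/33): 608 ÷ 2.6667 = 228 RPM
shaft II → the output shaft (internal gear, 78/13): 228 ÷ 6 = 38 RPM

38 RPM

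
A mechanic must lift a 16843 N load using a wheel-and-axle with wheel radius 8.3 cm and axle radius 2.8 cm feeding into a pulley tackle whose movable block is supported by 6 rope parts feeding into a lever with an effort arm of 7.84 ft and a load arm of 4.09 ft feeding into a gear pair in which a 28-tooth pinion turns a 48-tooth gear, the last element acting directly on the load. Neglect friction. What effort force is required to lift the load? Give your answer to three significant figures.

Wheel-and-axle MA = R/r = 8.3/2.8 = 2.9643.
Block-and-tackle MA = number of supporting rope parts = 6.
Lever MA = effort arm / load arm = 7.84/4.09 = 1.9169.
Gear pair MA = 48/28 = 1.7143.
Combined ideal MA = 2.9643 × 6 × 1.9169 × 1.7143 = 58.445.
Effort = load / MA = 16843 / 58.445 = 288.19 N.

288 N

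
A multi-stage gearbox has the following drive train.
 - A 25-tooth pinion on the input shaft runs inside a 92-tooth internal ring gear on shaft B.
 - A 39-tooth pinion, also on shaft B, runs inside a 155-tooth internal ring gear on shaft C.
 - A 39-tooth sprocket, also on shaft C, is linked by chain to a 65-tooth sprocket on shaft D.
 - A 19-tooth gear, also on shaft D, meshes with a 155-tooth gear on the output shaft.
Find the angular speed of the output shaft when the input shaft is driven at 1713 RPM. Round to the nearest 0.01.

Internal gear: ratio = 92/25 = 3.68, so shaft B turns at 1713 / 3.68 = 465.49 RPM.
Internal gear: ratio = 155/39 = 3.9744, so shaft C turns at 465.49 / 3.9744 = 117.12 RPM.
Chain: ratio = 65/39 = 1.6667, so shaft D turns at 117.12 / 1.6667 = 70.274 RPM.
Gear mesh: ratio = 155/19 = 8.1579, so the output shaft turns at 70.274 / 8.1579 = 8.6142 RPM.

8.61 RPM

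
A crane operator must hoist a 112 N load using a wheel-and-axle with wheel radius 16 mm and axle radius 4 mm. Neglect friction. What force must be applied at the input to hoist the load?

Wheel-and-axle MA = R/r = 16/4 = 4.
Effort = load / MA = 112 / 4 = 28 N.

28 N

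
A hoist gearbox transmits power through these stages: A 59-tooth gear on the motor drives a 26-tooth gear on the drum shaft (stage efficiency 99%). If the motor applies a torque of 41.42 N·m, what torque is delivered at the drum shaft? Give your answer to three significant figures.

18.1 N·m

Gear mesh: ratio = 26/59 = 0.44068; torque at the drum shaft = 41.42 × 0.44068 × 0.99 = 18.07 N·m.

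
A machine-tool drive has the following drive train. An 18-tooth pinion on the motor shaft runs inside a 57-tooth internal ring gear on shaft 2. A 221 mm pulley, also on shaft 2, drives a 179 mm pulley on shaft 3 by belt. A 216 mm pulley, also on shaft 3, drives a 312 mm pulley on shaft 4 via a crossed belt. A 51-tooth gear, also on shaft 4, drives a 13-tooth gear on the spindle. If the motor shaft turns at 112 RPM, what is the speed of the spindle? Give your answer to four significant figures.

internal gear 57/18 = 3.1667 → 112/3.1667 = 35.368 RPM
belt 179/221 = 0.80995 → 35.368/0.80995 = 43.667 RPM
belt 312/216 = 1.4444 → 43.667/1.4444 = 30.231 RPM
gear mesh 13/51 = 0.2549 → 30.231/0.2549 = 118.6 RPM

118.6 RPM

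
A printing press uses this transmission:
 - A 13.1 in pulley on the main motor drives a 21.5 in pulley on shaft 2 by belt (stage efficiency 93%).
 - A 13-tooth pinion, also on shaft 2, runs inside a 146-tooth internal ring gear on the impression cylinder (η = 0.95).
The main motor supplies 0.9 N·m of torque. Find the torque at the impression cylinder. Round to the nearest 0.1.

belt 21.5/13.1 = 1.6412 → τ = 0.9·1.6412·0.93 = 1.3737 N·m
internal gear 146/13 = 11.231 → τ = 1.3737·11.231·0.95 = 14.656 N·m

14.7 N·m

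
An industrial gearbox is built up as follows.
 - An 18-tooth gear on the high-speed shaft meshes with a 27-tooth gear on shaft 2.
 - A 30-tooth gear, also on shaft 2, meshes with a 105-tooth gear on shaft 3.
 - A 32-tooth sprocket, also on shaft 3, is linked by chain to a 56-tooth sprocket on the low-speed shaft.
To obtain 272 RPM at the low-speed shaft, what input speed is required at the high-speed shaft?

2499 RPM

Overall ratio R = 1.5 × 3.5 × 1.75 = 9.1875.
Required input speed = output speed × R = 272 × 9.1875 = 2499 RPM.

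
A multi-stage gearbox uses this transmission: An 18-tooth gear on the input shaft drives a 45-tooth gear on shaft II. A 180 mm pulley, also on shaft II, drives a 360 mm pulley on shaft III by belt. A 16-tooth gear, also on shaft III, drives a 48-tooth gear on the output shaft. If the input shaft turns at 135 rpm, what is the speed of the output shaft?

Gear mesh: ratio = 45/18 = 2.5, so shaft II turns at 135 / 2.5 = 54 rpm.
Belt: ratio = 360/180 = 2, so shaft III turns at 54 / 2 = 27 rpm.
Gear mesh: ratio = 48/16 = 3, so the output shaft turns at 27 / 3 = 9 rpm.

9 rpm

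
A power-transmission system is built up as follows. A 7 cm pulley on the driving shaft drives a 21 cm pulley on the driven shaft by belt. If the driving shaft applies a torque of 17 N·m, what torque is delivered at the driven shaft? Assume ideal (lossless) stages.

belt 21/7 = 3 → τ = 17·3 = 51 N·m

51 N·m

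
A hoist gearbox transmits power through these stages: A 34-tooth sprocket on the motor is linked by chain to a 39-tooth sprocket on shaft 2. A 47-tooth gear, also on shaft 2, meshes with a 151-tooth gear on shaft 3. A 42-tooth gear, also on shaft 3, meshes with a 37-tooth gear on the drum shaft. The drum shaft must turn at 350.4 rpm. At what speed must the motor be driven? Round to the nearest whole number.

1138 rpm

Overall ratio R = 1.1471 × 3.2128 × 0.88095 = 3.2465.
Required input speed = output speed × R = 350.4 × 3.2465 = 1137.6 rpm.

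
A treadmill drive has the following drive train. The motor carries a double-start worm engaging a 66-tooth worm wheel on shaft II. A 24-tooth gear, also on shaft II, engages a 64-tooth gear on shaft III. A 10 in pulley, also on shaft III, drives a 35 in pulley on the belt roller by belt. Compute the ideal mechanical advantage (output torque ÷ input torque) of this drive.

Each stage contributes driven/driver: worm 66/2 = 33, gear mesh 64/24 = 2.6667, belt 35/10 = 3.5.
Overall: 33 × 2.6667 × 3.5 = 308.

308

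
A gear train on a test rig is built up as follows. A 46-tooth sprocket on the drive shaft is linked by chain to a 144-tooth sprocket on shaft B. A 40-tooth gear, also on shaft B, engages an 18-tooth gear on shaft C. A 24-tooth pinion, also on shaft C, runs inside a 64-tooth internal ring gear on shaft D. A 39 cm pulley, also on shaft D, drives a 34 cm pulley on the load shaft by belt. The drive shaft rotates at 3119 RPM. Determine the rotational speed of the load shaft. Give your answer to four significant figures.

952.4 RPM

Chain: ratio = 144/46 = 3.1304, so shaft B turns at 3119 / 3.1304 = 996.35 RPM.
Gear mesh: ratio = 18/40 = 0.45, so shaft C turns at 996.35 / 0.45 = 2214.1 RPM.
Internal gear: ratio = 64/24 = 2.6667, so shaft D turns at 2214.1 / 2.6667 = 830.29 RPM.
Belt: ratio = 34/39 = 0.87179, so the load shaft turns at 830.29 / 0.87179 = 952.39 RPM.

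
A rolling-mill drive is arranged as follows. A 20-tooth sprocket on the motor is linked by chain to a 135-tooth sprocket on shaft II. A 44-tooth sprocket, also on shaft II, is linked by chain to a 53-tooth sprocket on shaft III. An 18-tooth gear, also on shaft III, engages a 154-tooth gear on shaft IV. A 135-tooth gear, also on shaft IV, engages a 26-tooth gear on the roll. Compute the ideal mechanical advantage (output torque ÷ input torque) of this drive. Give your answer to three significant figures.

Each stage contributes driven/driver: chain 135/20 = 6.75, chain 53/44 = 1.2045, gear mesh 154/18 = 8.5556, gear mesh 26/135 = 0.19259.
Overall: 6.75 × 1.2045 × 8.5556 × 0.19259 = 13.397.

13.4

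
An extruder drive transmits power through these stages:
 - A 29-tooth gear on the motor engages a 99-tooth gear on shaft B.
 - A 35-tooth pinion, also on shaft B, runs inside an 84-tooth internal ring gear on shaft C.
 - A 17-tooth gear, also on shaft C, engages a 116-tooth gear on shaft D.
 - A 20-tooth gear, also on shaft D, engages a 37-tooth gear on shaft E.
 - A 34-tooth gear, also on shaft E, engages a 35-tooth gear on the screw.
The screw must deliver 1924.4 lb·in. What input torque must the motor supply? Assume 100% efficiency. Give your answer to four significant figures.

Overall ratio R = 3.4138 × 2.4 × 6.8235 × 1.85 × 1.0294 = 106.47.
Input torque = output torque / R = 1924.4 / 106.47 = 18.075 lb·in.

18.07 lb·in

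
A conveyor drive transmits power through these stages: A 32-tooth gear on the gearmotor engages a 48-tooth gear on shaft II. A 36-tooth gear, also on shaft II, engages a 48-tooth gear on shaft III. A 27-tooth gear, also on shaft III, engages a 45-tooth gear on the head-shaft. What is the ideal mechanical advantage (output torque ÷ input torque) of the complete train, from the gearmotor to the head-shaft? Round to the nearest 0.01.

3.33

Each stage contributes driven/driver: gear mesh 48/32 = 1.5, gear mesh 48/36 = 1.3333, gear mesh 45/27 = 1.6667.
Overall: 1.5 × 1.3333 × 1.6667 = 3.3333.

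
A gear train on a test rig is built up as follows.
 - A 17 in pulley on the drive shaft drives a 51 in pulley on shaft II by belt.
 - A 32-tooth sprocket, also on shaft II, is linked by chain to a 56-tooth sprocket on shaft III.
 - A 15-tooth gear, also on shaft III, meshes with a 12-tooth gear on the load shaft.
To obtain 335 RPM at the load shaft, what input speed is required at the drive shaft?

1407 RPM

Overall ratio R = 3 × 1.75 × 0.8 = 4.2.
Required input speed = output speed × R = 335 × 4.2 = 1407 RPM.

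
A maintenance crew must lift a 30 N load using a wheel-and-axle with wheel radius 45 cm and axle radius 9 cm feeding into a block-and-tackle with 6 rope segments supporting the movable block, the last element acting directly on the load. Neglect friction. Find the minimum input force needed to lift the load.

Wheel-and-axle MA = R/r = 45/9 = 5.
Block-and-tackle MA = number of supporting rope parts = 6.
Combined ideal MA = 5 × 6 = 30.
Effort = load / MA = 30 / 30 = 1 N.

1 N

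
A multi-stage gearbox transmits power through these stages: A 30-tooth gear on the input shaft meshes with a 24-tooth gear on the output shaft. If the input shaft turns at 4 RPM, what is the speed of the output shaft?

Gear mesh: ratio = 24/30 = 0.8, so the output shaft turns at 4 / 0.8 = 5 RPM.

5 RPM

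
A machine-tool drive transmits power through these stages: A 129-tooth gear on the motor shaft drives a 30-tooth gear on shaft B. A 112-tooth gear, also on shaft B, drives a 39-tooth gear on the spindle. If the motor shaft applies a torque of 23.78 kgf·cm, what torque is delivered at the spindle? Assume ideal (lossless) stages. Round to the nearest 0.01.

After the gear mesh (30/129): 23.78 × 0.23256 = 5.5302 kgf·cm
After the gear mesh (39/112): 5.5302 × 0.34821 = 1.9257 kgf·cm

1.93 kgf·cm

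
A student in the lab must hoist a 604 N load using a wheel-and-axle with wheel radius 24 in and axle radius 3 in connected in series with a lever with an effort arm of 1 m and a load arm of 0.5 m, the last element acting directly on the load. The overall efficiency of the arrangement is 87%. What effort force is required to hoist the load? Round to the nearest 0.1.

43.4 N

Wheel-and-axle MA = R/r = 24/3 = 8.
Lever MA = effort arm / load arm = 1/0.5 = 2.
Combined ideal MA = 8 × 2 = 16.
Actual MA = 16 × 0.87 = 13.92.
Effort = load / actual MA = 604 / 13.92 = 43.391 N.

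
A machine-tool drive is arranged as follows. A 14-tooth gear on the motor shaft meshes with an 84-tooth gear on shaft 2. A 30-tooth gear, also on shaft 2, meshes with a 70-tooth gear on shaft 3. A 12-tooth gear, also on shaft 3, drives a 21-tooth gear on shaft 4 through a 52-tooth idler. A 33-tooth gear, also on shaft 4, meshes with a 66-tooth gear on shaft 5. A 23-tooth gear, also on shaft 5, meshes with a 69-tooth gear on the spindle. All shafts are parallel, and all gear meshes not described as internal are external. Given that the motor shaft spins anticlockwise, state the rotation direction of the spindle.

anticlockwise

the motor shaft → shaft 2: external mesh, 1 reversal → CW.
shaft 2 → shaft 3: external mesh, 1 reversal → CCW.
shaft 3 → shaft 4: driver → idler → driven is 2 external meshes, 2 reversals → CCW.
shaft 4 → shaft 5: external mesh, 1 reversal → CW.
shaft 5 → the spindle: external mesh, 1 reversal → CCW.
6 reversals in total — an even number — so the spindle turns the same way as the motor shaft.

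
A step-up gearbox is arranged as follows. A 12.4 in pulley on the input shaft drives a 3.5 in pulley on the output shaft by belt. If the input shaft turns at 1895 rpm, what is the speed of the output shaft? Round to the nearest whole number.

6714 rpm

belt 3.5/12.4 = 0.28226 → 1895/0.28226 = 6713.7 rpm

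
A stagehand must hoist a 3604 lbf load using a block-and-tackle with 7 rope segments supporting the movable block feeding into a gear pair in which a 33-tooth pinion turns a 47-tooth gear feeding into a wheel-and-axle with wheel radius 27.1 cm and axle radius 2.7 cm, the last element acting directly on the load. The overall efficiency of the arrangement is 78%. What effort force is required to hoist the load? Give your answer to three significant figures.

46.2 lbf

Block-and-tackle MA = number of supporting rope parts = 7.
Gear pair MA = 47/33 = 1.4242.
Wheel-and-axle MA = R/r = 27.1/2.7 = 10.037.
Combined ideal MA = 7 × 1.4242 × 10.037 = 100.07.
Actual MA = 100.07 × 0.78 = 78.052.
Effort = load / actual MA = 3604 / 78.052 = 46.175 lbf.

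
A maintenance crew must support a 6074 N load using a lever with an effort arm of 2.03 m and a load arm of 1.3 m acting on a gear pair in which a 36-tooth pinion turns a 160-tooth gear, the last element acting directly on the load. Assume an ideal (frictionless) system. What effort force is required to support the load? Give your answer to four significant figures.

Lever MA = effort arm / load arm = 2.03/1.3 = 1.5615.
Gear pair MA = 160/36 = 4.4444.
Combined ideal MA = 1.5615 × 4.4444 = 6.9402.
Effort = load / MA = 6074 / 6.9402 = 875.19 N.

875.2 N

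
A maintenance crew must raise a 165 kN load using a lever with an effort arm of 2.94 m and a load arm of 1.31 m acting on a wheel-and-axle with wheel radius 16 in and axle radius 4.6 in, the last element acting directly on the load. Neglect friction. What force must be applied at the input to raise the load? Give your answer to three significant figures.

Lever MA = effort arm / load arm = 2.94/1.31 = 2.2443.
Wheel-and-axle MA = R/r = 16/4.6 = 3.4783.
Combined ideal MA = 2.2443 × 3.4783 = 7.8062.
Effort = load / MA = 165 / 7.8062 = 21.137 kN.

21.1 kN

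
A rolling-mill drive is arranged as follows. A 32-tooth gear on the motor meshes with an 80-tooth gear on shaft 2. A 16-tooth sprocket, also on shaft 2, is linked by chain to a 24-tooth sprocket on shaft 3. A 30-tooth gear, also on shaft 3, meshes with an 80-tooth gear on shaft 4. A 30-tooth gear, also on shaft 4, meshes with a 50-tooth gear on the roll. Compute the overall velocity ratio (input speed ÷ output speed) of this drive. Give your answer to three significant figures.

Each stage contributes driven/driver: gear mesh 80/32 = 2.5, chain 24/16 = 1.5, gear mesh 80/30 = 2.6667, gear mesh 50/30 = 1.6667.
Overall: 2.5 × 1.5 × 2.6667 × 1.6667 = 16.667.

16.7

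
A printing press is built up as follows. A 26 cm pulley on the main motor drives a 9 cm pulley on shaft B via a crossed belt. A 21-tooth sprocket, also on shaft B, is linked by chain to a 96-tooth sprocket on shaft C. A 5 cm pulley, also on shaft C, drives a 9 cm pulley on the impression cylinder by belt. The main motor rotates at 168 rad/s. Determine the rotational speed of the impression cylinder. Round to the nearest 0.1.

59.0 rad/s

belt 9/26 = 0.34615 → 168/0.34615 = 485.33 rad/s
chain 96/21 = 4.5714 → 485.33/4.5714 = 106.17 rad/s
belt 9/5 = 1.8 → 106.17/1.8 = 58.981 rad/s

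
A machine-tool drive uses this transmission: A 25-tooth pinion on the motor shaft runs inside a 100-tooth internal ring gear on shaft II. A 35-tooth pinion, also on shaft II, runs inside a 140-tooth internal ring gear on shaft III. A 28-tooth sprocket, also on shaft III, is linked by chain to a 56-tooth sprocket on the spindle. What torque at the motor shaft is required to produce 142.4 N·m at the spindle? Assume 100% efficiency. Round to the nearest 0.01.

Overall ratio R = 4 × 4 × 2 = 32.
Input torque = output torque / R = 142.4 / 32 = 4.45 N·m.

4.45 N·m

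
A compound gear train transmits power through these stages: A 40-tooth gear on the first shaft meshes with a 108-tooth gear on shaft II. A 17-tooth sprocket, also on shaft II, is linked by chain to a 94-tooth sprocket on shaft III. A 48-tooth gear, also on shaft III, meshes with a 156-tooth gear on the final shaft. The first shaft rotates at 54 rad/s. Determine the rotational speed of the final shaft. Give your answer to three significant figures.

1.11 rad/s

gear mesh 108/40 = 2.7 → 54/2.7 = 20 rad/s
chain 94/17 = 5.5294 → 20/5.5294 = 3.617 rad/s
gear mesh 156/48 = 3.25 → 3.617/3.25 = 1.1129 rad/s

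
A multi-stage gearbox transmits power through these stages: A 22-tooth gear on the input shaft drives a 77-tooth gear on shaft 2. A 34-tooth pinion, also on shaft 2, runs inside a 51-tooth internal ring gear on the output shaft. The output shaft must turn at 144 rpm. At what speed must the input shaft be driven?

756 rpm

Overall ratio R = 3.5 × 1.5 = 5.25.
Required input speed = output speed × R = 144 × 5.25 = 756 rpm.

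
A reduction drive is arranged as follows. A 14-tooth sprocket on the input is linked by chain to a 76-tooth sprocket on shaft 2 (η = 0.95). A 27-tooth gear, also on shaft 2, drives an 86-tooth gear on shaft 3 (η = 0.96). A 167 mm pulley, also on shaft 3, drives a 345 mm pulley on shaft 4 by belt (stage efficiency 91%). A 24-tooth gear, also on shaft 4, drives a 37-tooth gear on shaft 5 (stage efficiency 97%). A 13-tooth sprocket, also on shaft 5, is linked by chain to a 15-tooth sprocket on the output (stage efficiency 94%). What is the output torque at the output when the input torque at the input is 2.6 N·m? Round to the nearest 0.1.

125.0 N·m

chain 76/14 = 5.4286 → τ = 2.6·5.4286·0.95 = 13.409 N·m
gear mesh 86/27 = 3.1852 → τ = 13.409·3.1852·0.96 = 41 N·m
belt 345/167 = 2.0659 → τ = 41·2.0659·0.91 = 77.078 N·m
gear mesh 37/24 = 1.5417 → τ = 77.078·1.5417·0.97 = 115.26 N·m
chain 15/13 = 1.1538 → τ = 115.26·1.1538·0.94 = 125.02 N·m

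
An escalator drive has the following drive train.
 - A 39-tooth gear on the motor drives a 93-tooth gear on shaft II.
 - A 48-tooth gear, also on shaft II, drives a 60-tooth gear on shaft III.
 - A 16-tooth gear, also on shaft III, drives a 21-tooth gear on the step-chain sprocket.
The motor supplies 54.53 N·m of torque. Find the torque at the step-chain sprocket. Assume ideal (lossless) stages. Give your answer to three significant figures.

Gear mesh: ratio = 93/39 = 2.3846; torque at shaft II = 54.53 × 2.3846 = 130.03 N·m.
Gear mesh: ratio = 60/48 = 1.25; torque at shaft III = 130.03 × 1.25 = 162.54 N·m.
Gear mesh: ratio = 21/16 = 1.3125; torque at the step-chain sprocket = 162.54 × 1.3125 = 213.34 N·m.

213 N·m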